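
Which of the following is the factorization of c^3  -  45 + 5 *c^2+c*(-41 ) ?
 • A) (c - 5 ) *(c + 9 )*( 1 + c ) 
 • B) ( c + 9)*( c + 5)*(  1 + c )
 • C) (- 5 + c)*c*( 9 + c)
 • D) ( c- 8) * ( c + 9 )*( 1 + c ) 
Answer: A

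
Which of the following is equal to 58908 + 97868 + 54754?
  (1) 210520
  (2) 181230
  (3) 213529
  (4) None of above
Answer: 4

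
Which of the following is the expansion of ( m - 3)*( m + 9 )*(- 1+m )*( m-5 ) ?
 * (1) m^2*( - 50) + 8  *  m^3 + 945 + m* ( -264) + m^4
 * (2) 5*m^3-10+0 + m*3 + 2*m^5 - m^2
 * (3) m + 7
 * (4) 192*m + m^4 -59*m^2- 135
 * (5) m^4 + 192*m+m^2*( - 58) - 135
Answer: 5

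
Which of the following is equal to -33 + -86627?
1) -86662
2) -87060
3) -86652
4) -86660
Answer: 4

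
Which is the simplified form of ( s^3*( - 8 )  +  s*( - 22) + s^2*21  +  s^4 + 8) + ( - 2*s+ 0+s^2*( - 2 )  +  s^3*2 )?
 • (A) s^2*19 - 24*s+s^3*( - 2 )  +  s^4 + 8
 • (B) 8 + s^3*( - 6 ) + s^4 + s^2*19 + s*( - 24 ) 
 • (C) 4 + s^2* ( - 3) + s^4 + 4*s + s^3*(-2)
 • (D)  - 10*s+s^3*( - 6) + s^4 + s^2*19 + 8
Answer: B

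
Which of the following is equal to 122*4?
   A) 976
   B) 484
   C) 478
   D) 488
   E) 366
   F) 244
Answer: D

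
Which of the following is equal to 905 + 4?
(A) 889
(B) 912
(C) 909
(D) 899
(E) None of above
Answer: C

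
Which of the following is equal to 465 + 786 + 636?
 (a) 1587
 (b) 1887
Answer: b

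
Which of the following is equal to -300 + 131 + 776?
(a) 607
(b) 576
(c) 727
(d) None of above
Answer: a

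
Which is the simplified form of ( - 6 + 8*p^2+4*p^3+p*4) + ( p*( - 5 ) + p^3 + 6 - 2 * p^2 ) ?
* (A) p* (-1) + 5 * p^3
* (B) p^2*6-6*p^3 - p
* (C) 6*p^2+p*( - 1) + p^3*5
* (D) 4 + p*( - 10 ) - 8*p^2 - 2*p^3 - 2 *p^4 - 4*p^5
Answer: C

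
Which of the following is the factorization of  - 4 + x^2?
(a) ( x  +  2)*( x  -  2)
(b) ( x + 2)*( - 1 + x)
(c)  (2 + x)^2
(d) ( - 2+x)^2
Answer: a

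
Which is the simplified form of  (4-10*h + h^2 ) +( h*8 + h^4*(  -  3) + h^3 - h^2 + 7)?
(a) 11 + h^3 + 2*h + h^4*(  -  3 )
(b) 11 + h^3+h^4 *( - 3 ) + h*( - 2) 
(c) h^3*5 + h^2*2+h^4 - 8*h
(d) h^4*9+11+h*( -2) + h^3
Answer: b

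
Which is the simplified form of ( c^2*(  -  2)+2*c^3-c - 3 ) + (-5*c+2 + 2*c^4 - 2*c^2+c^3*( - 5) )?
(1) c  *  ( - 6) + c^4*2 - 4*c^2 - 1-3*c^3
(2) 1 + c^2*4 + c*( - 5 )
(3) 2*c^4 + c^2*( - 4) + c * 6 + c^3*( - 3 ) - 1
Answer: 1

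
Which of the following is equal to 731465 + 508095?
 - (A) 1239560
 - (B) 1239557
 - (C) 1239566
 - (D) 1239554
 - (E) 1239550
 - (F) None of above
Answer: A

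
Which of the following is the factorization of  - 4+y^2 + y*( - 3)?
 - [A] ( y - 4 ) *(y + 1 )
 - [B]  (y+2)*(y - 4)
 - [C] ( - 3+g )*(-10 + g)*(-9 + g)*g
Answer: A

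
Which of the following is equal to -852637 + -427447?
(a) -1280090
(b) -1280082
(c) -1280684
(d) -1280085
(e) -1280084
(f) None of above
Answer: e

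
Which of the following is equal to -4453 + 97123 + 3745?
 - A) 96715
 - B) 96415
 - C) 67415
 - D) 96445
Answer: B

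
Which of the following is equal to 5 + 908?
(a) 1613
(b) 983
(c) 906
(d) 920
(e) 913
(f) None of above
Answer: e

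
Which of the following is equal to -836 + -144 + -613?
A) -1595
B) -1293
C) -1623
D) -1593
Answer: D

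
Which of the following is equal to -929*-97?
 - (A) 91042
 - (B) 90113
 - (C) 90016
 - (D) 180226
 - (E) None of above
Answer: B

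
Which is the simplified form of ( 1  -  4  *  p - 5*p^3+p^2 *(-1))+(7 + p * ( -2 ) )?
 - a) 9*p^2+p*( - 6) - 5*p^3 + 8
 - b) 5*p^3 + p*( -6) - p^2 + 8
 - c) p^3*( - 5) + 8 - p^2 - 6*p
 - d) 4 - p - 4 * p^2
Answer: c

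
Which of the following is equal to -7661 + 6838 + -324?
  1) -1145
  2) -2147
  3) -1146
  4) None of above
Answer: 4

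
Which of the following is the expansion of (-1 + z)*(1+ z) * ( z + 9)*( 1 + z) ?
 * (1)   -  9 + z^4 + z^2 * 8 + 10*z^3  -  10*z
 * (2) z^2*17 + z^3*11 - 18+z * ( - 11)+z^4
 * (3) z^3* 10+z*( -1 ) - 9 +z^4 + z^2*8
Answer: 1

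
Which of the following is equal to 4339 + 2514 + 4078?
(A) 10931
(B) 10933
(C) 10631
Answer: A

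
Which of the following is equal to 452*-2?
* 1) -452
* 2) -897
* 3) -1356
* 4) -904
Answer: 4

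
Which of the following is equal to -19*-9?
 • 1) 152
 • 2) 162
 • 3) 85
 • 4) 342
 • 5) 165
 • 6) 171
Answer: 6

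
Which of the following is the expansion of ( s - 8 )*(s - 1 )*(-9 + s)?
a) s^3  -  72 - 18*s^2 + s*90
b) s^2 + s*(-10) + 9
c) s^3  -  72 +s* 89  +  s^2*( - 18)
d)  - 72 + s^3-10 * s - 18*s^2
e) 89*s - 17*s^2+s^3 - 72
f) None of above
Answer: c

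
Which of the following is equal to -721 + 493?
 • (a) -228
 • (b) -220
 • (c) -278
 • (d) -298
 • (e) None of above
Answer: a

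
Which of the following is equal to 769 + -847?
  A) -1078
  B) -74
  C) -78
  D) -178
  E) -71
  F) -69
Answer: C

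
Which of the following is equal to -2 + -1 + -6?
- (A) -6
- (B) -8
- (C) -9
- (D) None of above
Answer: C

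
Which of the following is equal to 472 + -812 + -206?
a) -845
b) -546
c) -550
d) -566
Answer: b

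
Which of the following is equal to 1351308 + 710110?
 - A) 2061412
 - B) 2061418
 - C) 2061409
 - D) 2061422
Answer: B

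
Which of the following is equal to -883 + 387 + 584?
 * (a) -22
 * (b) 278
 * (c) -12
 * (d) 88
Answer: d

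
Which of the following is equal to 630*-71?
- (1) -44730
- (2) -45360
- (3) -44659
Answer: 1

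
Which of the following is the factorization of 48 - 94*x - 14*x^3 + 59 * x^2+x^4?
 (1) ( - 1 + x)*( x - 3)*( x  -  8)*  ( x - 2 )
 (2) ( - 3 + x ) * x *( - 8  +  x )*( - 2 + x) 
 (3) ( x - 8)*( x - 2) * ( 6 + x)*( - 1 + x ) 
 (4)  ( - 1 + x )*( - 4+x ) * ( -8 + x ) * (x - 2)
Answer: 1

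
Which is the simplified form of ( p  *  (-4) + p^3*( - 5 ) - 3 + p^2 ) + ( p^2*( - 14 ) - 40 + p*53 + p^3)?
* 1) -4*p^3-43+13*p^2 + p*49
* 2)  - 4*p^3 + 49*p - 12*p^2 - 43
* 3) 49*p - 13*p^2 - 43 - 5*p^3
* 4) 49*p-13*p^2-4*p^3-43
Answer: 4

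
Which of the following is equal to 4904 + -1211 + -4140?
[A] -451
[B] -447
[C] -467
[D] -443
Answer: B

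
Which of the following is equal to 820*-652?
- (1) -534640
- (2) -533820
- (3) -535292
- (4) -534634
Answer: 1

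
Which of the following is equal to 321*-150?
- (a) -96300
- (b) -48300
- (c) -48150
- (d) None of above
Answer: c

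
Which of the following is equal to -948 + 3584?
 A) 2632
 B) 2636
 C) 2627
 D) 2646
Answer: B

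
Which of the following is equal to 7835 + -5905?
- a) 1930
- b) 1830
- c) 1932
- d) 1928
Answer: a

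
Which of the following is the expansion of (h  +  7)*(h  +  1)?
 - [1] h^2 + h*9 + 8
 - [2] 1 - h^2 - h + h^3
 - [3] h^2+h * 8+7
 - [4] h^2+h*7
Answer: 3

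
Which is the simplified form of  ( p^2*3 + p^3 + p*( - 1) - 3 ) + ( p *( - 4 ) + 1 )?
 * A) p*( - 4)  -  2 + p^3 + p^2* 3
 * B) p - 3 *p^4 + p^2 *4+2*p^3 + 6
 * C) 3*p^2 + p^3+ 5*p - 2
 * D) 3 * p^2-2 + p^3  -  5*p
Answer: D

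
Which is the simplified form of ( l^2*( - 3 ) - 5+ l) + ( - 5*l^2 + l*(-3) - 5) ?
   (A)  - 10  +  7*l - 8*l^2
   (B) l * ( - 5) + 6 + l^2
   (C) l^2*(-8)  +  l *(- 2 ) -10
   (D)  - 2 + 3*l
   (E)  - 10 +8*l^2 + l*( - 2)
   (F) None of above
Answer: C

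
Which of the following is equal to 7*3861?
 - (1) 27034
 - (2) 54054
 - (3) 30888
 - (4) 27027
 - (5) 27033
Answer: 4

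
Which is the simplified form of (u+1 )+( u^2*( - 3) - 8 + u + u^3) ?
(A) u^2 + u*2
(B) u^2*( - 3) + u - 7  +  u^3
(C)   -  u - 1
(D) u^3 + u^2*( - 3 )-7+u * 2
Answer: D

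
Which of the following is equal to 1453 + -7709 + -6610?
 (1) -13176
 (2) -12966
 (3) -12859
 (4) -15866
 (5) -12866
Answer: 5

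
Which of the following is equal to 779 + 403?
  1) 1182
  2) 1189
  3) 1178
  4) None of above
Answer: 1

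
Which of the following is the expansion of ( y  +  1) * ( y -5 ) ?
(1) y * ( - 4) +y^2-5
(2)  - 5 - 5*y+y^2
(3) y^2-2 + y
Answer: 1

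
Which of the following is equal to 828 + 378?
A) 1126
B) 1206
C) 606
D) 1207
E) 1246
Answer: B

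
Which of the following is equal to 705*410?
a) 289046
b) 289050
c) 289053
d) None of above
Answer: b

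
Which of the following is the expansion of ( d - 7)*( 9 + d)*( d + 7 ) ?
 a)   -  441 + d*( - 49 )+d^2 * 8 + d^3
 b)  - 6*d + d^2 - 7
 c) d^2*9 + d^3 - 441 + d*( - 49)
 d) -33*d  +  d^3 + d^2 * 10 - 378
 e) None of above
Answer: c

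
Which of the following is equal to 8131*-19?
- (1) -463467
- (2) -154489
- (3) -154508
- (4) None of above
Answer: 2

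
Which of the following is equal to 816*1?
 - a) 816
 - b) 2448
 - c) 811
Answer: a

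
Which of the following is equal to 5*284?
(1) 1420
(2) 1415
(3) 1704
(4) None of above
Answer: 1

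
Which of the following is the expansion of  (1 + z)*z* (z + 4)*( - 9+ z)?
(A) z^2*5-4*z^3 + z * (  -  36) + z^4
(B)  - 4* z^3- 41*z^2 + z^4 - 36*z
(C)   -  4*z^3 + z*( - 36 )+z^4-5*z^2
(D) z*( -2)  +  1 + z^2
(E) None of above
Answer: B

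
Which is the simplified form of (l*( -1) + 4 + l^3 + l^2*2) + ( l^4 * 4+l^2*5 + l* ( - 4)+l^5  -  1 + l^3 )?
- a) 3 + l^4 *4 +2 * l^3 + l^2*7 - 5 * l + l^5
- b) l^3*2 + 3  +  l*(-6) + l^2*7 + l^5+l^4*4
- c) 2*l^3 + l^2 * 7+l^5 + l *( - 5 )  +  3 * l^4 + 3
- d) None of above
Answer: a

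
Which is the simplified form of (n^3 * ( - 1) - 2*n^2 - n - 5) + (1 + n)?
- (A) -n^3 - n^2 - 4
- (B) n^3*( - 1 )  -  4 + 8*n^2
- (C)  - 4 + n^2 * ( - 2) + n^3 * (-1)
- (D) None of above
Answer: C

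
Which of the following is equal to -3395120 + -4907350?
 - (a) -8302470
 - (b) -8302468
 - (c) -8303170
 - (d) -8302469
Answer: a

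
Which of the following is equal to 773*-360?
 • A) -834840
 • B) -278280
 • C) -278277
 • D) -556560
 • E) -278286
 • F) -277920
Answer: B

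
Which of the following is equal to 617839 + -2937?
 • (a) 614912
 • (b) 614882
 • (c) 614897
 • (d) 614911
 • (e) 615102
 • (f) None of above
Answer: f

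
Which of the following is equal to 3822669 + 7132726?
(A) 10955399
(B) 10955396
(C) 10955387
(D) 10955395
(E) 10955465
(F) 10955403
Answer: D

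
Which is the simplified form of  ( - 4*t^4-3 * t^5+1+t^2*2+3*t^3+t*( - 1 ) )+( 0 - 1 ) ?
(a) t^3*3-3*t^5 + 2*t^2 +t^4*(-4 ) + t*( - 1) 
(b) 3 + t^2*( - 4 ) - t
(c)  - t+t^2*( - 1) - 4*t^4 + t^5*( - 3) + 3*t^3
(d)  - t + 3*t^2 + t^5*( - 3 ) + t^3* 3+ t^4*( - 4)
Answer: a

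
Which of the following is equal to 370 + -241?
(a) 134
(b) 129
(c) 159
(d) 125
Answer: b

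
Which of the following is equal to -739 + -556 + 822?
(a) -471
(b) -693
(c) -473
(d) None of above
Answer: c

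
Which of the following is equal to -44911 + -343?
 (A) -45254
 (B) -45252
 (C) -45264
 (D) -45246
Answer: A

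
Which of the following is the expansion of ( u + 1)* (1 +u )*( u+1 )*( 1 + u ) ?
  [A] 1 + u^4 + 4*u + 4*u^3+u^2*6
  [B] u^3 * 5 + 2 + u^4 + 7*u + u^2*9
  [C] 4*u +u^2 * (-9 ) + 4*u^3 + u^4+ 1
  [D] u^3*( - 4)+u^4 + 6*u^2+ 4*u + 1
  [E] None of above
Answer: A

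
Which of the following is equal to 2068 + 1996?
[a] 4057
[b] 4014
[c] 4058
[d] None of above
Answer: d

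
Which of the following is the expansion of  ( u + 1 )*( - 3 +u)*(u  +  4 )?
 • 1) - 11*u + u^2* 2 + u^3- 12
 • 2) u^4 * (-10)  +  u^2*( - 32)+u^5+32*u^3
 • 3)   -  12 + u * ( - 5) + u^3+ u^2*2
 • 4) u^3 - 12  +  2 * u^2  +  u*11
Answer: 1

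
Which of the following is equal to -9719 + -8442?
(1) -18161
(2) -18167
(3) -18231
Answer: 1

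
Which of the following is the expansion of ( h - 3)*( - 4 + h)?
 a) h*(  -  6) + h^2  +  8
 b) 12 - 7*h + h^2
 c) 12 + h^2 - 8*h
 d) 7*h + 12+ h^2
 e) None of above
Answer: b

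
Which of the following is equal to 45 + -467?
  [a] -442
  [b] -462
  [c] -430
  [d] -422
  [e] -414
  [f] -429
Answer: d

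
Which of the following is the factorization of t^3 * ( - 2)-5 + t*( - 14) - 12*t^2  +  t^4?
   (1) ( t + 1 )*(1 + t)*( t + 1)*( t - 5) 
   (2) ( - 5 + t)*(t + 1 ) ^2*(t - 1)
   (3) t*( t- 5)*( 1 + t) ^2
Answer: 1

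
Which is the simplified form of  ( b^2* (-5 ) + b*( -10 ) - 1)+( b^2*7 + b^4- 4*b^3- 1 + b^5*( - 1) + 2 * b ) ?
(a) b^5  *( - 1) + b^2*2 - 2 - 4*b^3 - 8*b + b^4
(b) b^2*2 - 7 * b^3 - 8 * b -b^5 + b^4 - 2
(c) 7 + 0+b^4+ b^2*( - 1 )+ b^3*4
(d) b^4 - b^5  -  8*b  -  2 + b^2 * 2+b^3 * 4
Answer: a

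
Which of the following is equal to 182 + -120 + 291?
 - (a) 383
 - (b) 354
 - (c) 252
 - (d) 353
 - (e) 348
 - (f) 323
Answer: d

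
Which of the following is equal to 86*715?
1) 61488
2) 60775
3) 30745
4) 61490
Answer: 4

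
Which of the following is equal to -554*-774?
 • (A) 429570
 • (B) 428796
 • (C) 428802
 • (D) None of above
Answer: B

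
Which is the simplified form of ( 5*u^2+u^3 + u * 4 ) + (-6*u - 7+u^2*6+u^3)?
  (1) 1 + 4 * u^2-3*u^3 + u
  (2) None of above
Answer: 2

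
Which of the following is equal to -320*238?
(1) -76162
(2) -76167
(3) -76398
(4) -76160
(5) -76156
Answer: 4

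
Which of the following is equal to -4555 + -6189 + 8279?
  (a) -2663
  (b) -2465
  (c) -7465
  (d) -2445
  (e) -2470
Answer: b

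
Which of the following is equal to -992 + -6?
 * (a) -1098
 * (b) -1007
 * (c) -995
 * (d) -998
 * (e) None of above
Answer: d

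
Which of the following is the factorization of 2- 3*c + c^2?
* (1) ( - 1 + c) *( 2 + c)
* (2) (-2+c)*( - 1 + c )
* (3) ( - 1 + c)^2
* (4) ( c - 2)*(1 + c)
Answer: 2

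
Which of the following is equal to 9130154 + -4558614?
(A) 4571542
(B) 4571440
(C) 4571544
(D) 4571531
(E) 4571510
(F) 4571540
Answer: F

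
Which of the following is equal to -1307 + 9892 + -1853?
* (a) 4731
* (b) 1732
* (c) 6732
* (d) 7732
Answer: c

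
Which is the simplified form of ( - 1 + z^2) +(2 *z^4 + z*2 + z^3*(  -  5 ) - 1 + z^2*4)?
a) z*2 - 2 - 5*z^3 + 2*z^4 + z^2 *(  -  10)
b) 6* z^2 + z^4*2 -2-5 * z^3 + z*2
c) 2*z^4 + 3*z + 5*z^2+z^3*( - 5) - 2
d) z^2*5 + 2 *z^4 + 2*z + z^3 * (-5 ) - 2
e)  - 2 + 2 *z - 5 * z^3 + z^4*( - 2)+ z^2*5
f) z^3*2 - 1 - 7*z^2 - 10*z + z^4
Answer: d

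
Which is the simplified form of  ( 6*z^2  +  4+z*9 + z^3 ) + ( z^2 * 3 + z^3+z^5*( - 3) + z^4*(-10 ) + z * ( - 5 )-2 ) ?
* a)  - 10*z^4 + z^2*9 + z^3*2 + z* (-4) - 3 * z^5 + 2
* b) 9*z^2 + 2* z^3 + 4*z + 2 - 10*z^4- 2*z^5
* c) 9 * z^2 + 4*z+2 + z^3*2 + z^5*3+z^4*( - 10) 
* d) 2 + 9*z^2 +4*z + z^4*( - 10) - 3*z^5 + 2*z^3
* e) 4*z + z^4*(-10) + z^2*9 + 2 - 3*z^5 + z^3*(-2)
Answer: d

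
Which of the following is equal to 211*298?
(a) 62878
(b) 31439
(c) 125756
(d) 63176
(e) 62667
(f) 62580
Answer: a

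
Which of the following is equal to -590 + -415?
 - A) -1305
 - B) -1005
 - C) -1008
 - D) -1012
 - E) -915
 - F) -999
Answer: B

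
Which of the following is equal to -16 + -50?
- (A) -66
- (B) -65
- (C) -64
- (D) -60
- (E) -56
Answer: A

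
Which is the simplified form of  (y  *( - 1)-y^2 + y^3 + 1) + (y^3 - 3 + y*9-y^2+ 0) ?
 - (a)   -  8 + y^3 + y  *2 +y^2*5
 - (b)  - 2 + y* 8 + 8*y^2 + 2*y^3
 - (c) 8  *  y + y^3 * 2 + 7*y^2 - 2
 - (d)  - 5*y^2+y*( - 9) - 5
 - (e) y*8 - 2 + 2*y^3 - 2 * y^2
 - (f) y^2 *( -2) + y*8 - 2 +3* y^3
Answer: e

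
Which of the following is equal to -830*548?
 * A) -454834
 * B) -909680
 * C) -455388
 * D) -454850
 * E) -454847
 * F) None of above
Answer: F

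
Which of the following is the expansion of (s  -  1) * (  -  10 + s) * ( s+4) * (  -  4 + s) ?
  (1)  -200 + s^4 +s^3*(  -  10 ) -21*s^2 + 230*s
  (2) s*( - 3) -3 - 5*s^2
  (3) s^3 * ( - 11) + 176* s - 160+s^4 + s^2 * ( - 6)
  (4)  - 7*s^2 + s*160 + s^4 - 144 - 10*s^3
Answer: 3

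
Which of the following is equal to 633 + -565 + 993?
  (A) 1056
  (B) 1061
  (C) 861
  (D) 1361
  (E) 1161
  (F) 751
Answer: B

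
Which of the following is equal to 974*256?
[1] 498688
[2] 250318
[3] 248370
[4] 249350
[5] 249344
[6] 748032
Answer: 5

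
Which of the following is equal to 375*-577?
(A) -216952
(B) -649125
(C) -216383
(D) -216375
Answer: D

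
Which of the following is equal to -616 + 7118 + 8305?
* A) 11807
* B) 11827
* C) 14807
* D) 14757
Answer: C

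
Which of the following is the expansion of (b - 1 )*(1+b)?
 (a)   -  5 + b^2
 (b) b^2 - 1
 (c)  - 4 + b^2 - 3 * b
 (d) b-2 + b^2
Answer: b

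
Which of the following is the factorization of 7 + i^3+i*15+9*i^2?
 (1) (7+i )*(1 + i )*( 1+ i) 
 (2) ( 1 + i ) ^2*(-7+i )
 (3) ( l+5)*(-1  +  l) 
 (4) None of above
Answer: 1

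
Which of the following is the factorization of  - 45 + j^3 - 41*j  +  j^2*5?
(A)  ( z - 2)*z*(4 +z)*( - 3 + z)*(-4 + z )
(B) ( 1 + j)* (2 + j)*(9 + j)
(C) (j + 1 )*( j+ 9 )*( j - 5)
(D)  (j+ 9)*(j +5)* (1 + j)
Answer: C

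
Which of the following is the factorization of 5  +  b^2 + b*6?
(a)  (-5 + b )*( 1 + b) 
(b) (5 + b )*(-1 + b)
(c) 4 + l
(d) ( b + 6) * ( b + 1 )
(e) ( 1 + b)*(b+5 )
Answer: e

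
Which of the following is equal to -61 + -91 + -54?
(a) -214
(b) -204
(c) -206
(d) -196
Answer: c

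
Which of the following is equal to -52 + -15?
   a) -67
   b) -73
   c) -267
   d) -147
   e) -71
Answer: a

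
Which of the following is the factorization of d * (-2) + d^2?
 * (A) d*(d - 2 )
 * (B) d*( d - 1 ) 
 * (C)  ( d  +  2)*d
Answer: A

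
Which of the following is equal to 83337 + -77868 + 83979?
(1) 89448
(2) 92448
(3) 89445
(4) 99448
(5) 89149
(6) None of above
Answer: 1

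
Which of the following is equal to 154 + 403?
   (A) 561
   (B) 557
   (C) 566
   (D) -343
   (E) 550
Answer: B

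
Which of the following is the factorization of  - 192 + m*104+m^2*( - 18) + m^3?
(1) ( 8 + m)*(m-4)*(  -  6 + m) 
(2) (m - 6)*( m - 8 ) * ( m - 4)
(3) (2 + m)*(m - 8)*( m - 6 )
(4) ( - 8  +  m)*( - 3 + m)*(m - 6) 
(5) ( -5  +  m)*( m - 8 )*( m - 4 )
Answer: 2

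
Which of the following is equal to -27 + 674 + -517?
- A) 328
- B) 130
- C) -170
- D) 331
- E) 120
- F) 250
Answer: B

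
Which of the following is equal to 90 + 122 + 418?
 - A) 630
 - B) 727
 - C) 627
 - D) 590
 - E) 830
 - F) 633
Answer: A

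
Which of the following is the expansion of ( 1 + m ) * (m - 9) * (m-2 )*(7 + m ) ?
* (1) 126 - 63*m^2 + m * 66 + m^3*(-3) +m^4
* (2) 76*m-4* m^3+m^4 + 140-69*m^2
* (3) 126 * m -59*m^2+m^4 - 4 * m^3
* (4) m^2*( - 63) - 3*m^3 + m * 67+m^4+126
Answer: 4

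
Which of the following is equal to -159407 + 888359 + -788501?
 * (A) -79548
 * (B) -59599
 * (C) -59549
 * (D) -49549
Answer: C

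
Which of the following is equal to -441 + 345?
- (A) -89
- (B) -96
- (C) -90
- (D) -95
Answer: B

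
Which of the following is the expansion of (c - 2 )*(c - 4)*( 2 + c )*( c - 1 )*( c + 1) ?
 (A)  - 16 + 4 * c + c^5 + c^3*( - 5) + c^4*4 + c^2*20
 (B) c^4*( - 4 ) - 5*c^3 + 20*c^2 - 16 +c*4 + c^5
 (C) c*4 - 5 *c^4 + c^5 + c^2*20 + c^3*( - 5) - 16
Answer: B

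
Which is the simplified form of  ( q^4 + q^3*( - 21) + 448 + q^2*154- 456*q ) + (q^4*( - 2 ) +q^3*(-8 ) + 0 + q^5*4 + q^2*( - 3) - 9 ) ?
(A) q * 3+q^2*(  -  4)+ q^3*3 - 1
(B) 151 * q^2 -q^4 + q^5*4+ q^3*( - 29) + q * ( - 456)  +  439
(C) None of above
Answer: B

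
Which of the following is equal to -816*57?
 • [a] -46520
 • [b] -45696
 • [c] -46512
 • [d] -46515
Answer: c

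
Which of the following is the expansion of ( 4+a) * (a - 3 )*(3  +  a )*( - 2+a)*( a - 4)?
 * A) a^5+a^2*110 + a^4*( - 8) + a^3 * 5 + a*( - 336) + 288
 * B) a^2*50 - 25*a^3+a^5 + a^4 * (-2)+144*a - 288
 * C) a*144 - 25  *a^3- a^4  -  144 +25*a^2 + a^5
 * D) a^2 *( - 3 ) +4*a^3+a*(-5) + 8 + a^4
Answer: B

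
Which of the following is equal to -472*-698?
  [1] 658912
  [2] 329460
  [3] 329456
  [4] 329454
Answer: 3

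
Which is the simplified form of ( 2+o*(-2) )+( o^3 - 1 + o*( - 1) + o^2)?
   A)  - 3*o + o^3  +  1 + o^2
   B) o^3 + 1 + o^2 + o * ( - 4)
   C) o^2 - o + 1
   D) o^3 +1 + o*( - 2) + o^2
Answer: A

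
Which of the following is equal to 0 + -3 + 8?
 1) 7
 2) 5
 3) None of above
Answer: 2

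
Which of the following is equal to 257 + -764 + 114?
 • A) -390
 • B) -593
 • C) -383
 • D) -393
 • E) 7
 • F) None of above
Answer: D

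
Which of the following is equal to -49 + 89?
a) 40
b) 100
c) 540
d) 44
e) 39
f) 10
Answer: a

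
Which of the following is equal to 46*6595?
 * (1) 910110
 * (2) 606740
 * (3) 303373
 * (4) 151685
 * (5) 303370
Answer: 5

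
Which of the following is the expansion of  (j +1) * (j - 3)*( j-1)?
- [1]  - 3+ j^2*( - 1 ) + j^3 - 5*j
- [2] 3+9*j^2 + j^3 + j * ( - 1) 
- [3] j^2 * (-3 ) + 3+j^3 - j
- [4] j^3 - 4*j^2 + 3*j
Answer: 3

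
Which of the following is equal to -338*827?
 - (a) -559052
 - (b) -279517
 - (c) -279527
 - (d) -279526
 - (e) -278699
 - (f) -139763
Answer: d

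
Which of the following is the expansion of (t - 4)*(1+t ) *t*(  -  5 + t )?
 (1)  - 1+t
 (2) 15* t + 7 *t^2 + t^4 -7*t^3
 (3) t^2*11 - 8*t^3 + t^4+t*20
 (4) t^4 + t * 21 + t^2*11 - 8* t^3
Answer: 3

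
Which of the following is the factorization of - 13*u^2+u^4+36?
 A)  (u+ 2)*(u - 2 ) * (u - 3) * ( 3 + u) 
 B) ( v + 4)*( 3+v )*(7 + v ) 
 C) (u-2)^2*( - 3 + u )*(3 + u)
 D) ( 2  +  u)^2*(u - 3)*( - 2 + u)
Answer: A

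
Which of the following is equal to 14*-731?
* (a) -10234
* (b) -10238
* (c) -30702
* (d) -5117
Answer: a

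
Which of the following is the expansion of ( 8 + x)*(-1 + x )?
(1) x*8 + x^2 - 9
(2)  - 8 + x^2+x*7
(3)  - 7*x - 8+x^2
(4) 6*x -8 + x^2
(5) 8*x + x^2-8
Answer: 2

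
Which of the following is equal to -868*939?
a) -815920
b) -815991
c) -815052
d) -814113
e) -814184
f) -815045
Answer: c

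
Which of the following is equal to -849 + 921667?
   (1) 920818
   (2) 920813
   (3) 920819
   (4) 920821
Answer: 1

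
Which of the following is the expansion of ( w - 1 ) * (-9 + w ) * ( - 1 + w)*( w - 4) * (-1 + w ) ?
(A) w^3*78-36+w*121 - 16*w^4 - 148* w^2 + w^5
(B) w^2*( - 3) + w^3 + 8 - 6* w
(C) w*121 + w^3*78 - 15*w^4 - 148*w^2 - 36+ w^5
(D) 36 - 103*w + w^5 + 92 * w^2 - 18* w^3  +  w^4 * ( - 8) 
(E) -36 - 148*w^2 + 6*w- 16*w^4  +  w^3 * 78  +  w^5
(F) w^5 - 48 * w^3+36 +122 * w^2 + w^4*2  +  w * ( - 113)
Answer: A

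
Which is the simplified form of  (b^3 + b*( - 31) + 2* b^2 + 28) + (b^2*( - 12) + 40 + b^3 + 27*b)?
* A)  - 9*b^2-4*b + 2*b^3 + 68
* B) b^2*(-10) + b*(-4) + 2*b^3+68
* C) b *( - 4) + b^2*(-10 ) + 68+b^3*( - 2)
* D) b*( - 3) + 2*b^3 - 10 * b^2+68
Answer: B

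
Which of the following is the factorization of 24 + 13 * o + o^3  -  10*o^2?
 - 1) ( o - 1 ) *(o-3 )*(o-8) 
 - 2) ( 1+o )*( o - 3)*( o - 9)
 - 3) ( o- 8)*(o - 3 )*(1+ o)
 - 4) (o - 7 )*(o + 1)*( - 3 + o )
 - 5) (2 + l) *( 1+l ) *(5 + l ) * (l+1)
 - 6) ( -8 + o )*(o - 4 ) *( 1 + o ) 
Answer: 3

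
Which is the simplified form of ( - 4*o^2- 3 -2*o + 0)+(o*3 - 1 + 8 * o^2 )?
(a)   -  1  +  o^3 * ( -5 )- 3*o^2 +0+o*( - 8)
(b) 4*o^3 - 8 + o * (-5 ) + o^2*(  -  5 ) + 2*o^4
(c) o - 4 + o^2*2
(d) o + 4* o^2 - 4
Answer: d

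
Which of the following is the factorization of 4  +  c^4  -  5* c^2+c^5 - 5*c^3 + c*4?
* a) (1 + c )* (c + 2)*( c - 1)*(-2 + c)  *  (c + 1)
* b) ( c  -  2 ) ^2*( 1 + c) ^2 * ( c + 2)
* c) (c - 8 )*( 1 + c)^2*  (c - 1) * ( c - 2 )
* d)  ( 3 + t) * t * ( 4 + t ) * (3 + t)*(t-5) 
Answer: a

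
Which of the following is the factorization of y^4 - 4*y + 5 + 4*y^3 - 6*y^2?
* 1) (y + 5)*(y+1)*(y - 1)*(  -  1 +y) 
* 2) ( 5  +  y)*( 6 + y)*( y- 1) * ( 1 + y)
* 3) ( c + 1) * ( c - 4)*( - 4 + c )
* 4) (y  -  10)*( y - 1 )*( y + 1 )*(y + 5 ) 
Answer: 1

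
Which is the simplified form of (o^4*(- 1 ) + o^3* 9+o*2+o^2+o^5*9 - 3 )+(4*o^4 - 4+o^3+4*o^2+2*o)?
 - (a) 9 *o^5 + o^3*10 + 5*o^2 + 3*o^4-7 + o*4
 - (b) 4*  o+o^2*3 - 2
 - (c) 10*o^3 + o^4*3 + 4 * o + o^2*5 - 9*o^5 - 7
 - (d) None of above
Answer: a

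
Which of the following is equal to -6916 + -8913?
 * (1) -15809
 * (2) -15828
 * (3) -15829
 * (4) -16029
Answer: 3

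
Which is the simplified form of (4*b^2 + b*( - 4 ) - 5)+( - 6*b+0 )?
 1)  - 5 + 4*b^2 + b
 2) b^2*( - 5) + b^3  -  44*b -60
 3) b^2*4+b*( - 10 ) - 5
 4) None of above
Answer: 3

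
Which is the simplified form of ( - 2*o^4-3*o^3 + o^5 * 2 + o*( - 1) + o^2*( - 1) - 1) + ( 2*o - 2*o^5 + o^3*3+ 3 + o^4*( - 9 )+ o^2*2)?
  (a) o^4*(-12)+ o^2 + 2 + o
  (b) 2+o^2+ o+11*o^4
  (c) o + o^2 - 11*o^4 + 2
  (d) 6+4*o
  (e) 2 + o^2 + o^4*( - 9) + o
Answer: c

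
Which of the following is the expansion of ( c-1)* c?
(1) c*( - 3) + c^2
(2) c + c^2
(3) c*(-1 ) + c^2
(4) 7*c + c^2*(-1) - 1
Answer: 3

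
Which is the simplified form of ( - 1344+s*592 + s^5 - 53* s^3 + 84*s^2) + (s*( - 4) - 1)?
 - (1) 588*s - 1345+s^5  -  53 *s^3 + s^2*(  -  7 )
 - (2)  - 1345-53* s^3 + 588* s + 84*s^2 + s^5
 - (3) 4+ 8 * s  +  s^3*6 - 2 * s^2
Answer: 2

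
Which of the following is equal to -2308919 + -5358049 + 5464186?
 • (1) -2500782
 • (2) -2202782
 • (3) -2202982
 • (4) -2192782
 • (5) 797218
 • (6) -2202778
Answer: 2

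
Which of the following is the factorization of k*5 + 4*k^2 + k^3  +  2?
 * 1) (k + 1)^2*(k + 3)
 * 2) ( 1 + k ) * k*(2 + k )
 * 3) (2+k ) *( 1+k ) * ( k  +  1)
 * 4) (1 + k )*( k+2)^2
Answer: 3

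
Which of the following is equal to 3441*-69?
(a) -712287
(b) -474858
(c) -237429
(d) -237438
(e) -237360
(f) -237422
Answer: c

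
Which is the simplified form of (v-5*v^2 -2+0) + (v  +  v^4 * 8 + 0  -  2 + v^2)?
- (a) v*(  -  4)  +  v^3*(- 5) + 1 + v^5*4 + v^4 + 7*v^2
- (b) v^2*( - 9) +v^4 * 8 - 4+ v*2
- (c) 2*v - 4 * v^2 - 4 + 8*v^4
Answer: c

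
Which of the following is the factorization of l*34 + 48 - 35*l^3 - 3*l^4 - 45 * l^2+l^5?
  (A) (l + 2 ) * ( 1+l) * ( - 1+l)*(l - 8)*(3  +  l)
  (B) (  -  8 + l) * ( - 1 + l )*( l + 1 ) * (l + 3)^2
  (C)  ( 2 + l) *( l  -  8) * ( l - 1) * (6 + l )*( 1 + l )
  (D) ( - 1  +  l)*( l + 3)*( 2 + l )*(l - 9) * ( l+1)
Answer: A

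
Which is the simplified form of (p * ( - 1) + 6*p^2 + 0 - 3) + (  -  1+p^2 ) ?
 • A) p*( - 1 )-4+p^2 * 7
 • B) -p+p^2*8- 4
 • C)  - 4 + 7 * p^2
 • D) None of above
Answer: A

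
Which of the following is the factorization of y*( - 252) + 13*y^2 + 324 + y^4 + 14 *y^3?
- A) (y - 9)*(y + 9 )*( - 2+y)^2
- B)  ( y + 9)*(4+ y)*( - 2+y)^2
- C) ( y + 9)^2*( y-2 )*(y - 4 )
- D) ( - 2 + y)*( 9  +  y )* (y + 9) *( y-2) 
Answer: D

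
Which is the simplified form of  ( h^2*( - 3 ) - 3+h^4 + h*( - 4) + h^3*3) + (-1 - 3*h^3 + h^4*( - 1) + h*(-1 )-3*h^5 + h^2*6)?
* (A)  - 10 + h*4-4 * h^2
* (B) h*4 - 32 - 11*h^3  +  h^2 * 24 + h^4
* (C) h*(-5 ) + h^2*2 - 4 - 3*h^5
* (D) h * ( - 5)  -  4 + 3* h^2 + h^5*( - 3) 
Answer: D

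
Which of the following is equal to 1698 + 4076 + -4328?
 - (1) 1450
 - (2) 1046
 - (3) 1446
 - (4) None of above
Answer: 3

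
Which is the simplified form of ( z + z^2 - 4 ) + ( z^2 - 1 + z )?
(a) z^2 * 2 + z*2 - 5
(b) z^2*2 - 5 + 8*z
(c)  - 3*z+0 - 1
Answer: a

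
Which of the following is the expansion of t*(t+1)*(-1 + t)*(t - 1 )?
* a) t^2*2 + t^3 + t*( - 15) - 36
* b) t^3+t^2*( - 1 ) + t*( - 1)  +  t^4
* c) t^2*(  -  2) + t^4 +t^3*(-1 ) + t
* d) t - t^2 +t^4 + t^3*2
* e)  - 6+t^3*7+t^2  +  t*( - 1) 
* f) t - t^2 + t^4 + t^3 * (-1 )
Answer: f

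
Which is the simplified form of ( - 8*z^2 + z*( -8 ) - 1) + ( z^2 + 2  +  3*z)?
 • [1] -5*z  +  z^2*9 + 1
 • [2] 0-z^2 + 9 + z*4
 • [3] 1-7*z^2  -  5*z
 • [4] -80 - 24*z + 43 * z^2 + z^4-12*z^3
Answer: 3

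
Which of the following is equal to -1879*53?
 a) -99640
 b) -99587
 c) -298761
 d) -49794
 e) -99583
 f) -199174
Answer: b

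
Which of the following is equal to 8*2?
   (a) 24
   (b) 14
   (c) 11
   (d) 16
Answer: d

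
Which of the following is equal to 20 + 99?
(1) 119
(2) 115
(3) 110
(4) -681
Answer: 1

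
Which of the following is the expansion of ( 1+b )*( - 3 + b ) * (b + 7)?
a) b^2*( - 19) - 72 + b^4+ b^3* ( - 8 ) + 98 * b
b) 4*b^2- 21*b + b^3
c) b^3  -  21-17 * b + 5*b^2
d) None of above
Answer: c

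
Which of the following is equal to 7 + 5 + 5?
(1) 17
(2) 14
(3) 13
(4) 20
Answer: 1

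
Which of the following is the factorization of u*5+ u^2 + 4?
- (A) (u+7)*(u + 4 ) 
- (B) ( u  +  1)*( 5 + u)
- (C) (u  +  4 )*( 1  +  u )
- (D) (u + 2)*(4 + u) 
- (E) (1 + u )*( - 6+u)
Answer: C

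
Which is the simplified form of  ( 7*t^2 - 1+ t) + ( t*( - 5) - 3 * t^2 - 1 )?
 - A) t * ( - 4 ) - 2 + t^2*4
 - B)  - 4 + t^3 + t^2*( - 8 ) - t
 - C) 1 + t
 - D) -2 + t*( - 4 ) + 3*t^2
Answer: A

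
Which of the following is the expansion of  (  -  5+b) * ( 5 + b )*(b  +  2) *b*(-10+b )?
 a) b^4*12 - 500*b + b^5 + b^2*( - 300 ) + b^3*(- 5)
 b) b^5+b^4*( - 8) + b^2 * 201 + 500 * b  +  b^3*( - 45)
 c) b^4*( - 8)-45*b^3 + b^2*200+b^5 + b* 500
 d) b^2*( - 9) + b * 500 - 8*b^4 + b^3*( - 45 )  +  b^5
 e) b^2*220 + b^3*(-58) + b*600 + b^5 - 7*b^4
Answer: c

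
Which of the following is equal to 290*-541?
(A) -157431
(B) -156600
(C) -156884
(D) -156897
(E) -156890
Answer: E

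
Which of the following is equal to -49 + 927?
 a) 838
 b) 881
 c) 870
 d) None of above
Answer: d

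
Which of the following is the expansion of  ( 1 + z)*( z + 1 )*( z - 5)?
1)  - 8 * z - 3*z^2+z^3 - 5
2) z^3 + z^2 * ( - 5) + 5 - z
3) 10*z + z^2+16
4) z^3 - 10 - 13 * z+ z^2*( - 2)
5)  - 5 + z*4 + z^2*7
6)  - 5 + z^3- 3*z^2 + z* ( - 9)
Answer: 6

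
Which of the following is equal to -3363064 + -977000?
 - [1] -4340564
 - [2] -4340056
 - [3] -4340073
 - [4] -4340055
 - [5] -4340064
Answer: 5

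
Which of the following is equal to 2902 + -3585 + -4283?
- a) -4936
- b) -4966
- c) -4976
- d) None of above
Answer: b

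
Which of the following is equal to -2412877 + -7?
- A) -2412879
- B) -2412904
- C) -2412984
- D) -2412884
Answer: D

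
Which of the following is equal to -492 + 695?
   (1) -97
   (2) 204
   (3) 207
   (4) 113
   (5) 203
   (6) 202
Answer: 5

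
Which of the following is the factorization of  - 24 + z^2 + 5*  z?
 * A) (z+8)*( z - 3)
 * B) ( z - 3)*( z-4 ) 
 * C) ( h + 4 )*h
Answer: A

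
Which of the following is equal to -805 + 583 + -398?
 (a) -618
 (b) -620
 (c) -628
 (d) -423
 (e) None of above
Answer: b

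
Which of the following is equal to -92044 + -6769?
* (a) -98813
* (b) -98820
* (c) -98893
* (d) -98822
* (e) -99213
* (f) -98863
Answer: a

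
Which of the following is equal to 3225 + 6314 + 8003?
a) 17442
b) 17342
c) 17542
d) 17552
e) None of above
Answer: c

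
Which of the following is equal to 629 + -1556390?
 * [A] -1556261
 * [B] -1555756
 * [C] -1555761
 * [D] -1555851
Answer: C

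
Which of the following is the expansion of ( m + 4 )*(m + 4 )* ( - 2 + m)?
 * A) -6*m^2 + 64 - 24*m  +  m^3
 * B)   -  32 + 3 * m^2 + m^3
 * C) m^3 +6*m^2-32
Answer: C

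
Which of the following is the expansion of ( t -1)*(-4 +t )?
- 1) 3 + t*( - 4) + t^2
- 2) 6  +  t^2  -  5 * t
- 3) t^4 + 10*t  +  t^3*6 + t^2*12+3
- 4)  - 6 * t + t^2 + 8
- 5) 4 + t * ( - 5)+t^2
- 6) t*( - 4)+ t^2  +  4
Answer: 5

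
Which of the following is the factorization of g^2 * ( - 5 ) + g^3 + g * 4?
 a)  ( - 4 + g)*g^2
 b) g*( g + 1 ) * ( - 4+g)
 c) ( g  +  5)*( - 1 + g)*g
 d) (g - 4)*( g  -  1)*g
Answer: d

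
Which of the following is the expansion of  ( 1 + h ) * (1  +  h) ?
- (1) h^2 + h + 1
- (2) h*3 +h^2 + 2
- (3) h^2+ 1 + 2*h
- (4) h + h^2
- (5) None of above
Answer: 3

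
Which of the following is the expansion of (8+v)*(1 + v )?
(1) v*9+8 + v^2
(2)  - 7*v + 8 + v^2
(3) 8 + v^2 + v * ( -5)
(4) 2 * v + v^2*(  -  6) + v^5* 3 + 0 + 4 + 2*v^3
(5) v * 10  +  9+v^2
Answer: 1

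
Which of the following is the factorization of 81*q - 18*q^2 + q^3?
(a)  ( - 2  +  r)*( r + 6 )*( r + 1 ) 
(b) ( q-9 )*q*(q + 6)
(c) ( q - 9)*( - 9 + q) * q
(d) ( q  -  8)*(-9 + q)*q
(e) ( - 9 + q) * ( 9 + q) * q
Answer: c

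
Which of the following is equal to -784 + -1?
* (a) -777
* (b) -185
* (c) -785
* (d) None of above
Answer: c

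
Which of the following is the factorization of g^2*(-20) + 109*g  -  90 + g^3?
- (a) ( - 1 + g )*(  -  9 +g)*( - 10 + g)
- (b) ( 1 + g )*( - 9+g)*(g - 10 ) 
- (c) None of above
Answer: a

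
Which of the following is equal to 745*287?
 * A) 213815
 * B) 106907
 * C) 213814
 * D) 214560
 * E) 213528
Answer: A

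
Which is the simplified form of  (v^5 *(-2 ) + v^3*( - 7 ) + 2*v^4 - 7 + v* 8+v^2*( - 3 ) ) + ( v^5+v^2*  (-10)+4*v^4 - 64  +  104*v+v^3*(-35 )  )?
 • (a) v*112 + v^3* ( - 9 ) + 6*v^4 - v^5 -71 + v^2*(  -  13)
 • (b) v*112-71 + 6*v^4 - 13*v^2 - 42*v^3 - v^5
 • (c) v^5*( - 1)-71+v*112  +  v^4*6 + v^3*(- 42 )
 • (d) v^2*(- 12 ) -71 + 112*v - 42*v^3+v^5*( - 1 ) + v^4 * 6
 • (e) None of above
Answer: b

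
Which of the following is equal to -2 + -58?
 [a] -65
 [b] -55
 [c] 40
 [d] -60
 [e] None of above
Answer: d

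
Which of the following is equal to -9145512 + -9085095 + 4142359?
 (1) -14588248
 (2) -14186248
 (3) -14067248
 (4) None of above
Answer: 4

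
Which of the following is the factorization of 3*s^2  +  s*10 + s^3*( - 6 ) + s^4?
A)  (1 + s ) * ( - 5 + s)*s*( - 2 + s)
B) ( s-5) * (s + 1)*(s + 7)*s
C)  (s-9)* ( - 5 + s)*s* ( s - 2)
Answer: A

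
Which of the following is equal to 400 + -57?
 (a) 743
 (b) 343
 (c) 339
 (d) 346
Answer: b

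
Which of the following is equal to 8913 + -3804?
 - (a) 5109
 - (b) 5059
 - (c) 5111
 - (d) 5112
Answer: a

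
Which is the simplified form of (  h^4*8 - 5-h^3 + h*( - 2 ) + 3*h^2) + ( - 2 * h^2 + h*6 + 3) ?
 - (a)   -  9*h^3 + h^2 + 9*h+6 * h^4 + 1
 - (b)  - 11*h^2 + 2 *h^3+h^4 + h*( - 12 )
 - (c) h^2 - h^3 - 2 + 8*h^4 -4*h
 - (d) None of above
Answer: d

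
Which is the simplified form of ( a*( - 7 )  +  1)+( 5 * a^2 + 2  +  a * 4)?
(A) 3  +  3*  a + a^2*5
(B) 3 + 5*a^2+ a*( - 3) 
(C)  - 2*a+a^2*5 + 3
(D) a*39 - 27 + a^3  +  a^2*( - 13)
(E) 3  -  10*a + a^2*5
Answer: B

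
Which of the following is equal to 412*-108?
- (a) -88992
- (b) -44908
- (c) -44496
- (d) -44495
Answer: c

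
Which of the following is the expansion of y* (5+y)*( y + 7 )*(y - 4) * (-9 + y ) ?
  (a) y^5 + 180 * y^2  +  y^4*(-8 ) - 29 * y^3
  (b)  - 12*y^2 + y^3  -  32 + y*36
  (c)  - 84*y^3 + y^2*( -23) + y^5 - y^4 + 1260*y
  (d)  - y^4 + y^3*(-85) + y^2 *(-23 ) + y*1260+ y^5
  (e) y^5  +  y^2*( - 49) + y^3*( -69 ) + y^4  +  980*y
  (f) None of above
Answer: d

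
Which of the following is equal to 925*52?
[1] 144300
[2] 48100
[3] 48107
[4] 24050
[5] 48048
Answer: 2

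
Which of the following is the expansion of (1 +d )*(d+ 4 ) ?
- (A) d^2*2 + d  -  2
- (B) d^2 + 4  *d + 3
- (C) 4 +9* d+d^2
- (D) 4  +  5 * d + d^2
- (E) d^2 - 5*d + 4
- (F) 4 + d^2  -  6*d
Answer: D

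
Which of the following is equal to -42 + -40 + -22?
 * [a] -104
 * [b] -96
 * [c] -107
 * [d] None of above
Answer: a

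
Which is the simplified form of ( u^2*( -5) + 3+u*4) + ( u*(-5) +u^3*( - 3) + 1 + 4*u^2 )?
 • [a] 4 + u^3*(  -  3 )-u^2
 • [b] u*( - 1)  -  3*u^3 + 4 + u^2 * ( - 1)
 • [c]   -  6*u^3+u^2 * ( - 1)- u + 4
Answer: b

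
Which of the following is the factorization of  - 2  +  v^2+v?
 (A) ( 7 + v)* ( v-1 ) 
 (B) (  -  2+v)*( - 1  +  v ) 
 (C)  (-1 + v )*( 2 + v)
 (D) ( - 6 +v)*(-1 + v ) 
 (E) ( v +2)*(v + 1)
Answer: C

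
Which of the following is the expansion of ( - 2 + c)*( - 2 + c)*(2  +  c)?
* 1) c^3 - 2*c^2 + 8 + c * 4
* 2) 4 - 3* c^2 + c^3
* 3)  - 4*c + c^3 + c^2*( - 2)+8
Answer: 3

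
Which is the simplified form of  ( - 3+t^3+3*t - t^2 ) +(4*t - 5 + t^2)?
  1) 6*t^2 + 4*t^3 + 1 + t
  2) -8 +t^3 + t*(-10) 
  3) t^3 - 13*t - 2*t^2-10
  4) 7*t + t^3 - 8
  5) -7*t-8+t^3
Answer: 4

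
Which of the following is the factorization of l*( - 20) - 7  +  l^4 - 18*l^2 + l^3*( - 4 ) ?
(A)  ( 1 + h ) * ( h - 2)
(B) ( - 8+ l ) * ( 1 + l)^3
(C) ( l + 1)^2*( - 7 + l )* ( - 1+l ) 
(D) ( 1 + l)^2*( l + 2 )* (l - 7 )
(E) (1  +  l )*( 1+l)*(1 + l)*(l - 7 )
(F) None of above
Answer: E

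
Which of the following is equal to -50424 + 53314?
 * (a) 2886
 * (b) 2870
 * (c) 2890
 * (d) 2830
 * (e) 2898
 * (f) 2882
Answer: c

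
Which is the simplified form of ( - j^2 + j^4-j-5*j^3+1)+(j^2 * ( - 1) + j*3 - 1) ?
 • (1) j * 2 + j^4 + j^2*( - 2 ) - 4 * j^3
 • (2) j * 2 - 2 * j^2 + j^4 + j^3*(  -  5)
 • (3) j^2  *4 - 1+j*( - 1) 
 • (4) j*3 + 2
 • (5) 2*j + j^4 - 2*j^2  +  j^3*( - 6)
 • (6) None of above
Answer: 2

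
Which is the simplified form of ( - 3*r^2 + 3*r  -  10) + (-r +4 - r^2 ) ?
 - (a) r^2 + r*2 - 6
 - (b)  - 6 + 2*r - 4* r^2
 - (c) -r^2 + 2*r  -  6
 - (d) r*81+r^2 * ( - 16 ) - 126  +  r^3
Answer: b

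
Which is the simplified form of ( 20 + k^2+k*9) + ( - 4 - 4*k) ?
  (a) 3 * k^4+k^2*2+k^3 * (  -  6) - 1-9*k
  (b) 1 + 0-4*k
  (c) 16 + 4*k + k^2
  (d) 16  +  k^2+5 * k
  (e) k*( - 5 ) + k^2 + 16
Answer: d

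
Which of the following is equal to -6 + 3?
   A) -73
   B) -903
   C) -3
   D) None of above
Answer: C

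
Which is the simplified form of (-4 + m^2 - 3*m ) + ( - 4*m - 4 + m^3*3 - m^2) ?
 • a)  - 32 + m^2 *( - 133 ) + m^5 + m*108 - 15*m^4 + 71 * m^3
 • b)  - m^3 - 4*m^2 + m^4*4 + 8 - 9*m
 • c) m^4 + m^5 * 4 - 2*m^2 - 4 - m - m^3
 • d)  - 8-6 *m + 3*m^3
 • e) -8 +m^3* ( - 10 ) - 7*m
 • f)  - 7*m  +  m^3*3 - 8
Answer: f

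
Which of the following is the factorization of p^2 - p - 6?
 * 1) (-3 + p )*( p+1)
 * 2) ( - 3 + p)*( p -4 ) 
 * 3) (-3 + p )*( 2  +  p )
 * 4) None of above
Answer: 3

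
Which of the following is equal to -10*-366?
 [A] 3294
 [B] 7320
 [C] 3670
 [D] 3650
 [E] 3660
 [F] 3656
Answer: E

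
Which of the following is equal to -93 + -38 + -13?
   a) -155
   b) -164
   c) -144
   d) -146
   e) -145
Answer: c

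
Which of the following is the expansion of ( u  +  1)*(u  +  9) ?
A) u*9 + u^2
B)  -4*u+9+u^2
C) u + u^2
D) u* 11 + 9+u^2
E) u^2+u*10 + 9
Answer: E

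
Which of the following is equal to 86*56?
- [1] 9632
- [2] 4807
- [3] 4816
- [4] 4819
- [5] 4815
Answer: 3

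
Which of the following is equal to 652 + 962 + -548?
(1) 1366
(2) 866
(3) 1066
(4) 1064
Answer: 3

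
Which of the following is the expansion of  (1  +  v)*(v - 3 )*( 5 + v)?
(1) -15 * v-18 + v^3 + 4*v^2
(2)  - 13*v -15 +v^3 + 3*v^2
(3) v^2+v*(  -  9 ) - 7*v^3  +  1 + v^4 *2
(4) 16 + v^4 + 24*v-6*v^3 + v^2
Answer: 2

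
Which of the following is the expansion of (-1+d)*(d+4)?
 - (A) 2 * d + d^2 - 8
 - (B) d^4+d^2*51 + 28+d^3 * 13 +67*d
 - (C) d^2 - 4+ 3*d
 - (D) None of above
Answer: C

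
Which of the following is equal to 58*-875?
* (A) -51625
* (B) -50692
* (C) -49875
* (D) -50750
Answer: D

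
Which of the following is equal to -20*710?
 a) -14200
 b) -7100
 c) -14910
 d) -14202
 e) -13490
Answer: a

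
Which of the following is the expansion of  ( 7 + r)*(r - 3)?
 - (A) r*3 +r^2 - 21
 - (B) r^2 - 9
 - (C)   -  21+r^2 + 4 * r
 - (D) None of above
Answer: C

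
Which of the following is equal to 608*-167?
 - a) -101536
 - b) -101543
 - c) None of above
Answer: a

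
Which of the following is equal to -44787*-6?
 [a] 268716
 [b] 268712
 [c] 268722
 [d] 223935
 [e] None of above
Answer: c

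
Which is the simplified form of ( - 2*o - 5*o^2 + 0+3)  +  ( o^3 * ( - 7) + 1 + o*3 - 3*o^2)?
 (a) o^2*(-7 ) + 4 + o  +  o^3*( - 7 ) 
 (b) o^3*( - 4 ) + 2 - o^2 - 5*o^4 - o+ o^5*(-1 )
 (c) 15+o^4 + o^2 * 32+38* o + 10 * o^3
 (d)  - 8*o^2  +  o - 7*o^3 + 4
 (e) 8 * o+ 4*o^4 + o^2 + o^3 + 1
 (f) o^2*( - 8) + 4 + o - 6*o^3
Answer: d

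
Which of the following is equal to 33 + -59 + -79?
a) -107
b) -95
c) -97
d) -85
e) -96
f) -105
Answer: f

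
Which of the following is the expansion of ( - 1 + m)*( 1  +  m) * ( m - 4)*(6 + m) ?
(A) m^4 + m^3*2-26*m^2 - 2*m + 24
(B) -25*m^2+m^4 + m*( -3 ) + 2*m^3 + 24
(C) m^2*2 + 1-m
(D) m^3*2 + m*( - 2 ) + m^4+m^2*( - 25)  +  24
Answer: D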